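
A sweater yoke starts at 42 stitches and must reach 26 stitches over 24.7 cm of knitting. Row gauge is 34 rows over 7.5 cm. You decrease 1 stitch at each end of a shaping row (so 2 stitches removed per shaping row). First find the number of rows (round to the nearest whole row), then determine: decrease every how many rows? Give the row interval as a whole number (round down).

Decrease every 14th row.

Rows = 24.7 × 4.533 = 112.0 → 112 rows.
Stitches to remove: 16 → 8 shaping rows (at 2 st each).
112 / 8 = 14.00 → every 14 rows.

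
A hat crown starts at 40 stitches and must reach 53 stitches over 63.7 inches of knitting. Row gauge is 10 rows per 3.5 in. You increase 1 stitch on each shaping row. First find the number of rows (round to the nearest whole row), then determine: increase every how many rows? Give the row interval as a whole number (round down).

Rows = 63.7 × 2.857 = 182.0 → 182 rows.
Stitches to add: 13 → 13 shaping rows (at 1 st each).
182 / 13 = 14.00 → every 14 rows.

Increase every 14th row.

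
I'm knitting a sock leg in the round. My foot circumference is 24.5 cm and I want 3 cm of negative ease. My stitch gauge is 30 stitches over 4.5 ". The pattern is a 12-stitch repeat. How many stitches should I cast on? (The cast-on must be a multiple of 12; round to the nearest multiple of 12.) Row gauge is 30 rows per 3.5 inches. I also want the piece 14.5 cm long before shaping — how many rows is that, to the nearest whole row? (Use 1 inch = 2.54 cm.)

Cast on 60 stitches; work 49 rows.

Finished = 24.5 − 3 = 21.5 cm.
21.5 cm × 1/2.54 = 8.46 inches.
30/4.5 = 6.667 sts per in; 8.46 × 6.667 = 56.43 sts.
Nearest multiple of 12 → 60.
14.5 cm = 5.71 inches; × 8.571 = 48.93 → 49 rows.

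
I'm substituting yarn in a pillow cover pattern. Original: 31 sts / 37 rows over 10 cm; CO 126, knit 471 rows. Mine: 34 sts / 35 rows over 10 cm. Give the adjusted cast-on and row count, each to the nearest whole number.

Stitches: 126 × 34/31 = 138.19 → 138.
Rows: 471 × 35/37 = 445.54 → 446.

Cast on 138 stitches; work 446 rows.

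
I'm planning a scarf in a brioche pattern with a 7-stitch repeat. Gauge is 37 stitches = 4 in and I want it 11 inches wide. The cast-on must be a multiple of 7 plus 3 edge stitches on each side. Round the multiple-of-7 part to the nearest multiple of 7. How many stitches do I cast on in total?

37 / 4 = 9.25 sts per inch.
11 × 9.25 = 101.75 sts.
Less 6 edge sts → 95.75 for the repeat.
Nearest multiple of 7: 98.
Add back 6 edge sts → 104.

Cast on 104 stitches.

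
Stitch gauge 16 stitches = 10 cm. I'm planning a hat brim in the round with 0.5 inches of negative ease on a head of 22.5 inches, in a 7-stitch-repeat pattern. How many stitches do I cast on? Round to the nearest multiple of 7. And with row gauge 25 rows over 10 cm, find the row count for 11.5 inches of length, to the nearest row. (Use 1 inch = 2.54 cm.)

Finished = 22.5 − 0.5 = 22 inches.
22 inches × 2.54 = 55.88 cm.
16/10 = 1.6 sts per cm; 55.88 × 1.6 = 89.41 sts.
Nearest multiple of 7 → 91.
11.5 inches = 29.21 cm; × 2.5 = 73.03 → 73 rows.

Cast on 91 stitches; work 73 rows.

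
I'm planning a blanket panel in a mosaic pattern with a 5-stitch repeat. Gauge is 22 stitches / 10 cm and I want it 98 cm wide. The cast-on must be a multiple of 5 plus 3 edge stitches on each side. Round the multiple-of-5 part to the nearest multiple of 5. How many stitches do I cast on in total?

CO 216 sts.

22 / 10 = 2.2 sts per cm.
98 × 2.2 = 215.60 sts.
Less 6 edge sts → 209.60 for the repeat.
Nearest multiple of 5: 210.
Add back 6 edge sts → 216.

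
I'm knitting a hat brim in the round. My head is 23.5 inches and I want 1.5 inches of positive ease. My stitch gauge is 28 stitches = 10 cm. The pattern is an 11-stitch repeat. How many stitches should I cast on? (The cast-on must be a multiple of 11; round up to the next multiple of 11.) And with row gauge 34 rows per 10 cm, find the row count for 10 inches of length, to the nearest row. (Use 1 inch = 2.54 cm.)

Finished = 23.5 + 1.5 = 25 inches.
25 inches × 2.54 = 63.50 cm.
28/10 = 2.8 sts per cm; 63.50 × 2.8 = 177.80 sts.
Next multiple of 11 → 187.
10 inches = 25.40 cm; × 3.4 = 86.36 → 86 rows.

Cast on 187 stitches; work 86 rows.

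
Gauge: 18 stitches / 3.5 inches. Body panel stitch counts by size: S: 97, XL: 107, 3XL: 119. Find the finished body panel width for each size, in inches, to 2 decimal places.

18/3.5 = 5.143 sts per in.
S: 97 / 5.143 = 18.861 → 18.86 in.
XL: 107 / 5.143 = 20.806 → 20.81 in.
3XL: 119 / 5.143 = 23.139 → 23.14 in.

S 18.86 inches; XL 20.81 inches; 3XL 23.14 inches.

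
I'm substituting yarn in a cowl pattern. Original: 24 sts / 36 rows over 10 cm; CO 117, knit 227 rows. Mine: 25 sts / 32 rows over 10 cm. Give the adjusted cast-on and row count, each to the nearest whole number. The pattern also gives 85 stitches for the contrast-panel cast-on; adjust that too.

Stitches: 117 × 25/24 = 121.88 → 122.
Rows: 227 × 32/36 = 201.78 → 202.
contrast-panel cast-on: 85 × 25/24 = 88.54 → 89.

Cast on 122 stitches; work 202 rows; contrast-panel cast-on 89 stitches.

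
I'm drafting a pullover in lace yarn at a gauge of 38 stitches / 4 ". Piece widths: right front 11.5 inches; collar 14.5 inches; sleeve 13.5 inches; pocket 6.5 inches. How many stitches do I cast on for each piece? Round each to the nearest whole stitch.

Rate = 38/4 = 9.5 sts per in.
right front: 11.5 × 9.5 = 109.25 → 109.
collar: 14.5 × 9.5 = 137.75 → 138.
sleeve: 13.5 × 9.5 = 128.25 → 128.
pocket: 6.5 × 9.5 = 61.75 → 62.

right front 109; collar 138; sleeve 128; pocket 62.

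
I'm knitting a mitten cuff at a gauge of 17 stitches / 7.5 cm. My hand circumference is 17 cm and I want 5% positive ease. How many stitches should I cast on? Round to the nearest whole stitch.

Finished = 17 × 1.05 = 17.85 cm.
17 / 7.5 = 2.267 sts per cm.
17.85 × 2.267 = 40.46 sts.
→ 40 sts.

Cast on 40 stitches.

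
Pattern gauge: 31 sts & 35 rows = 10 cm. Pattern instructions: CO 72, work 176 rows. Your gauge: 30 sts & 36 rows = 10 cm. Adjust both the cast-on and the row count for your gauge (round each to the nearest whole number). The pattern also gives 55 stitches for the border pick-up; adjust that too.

Cast on 70 stitches; work 181 rows; border pick-up 53 stitches.

Stitches: 72 × 30/31 = 69.68 → 70.
Rows: 176 × 36/35 = 181.03 → 181.
border pick-up: 55 × 30/31 = 53.23 → 53.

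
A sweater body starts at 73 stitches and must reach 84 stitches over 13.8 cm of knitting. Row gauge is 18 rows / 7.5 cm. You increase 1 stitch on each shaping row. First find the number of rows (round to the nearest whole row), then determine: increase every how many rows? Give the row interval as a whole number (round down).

Increase every 3rd row.

Rows = 13.8 × 2.4 = 33.1 → 33 rows.
Stitches to add: 11 → 11 shaping rows (at 1 st each).
33 / 11 = 3.00 → every 3 rows.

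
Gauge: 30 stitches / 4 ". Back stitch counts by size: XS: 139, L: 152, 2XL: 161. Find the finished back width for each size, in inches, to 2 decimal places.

30/4 = 7.5 sts per in.
XS: 139 / 7.5 = 18.533 → 18.53 in.
L: 152 / 7.5 = 20.267 → 20.27 in.
2XL: 161 / 7.5 = 21.467 → 21.47 in.

XS 18.53 inches; L 20.27 inches; 2XL 21.47 inches.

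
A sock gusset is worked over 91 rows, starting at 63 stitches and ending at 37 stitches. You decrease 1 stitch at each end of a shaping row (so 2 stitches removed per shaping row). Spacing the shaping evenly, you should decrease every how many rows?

Decrease every 7th row.

Stitches to remove: |37 − 63| = 26.
Shaping rows needed: 26 / 2 = 13.
91 rows / 13 = every 7 rows.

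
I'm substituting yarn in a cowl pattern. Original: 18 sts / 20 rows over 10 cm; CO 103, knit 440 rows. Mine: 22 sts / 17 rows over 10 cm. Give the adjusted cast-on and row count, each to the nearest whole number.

Cast on 126 stitches; work 374 rows.

Stitches: 103 × 22/18 = 125.89 → 126.
Rows: 440 × 17/20 = 374.00 → 374.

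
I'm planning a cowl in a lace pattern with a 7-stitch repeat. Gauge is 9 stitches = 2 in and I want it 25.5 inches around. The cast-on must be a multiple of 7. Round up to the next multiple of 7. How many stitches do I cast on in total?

9 / 2 = 4.5 sts per inch.
25.5 × 4.5 = 114.75 sts.
Next multiple of 7: 119.

119 stitches.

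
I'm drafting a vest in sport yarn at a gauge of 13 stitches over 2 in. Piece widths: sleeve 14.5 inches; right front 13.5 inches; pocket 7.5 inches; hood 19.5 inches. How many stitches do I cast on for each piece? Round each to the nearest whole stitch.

Rate = 13/2 = 6.5 sts per in.
sleeve: 14.5 × 6.5 = 94.25 → 94.
right front: 13.5 × 6.5 = 87.75 → 88.
pocket: 7.5 × 6.5 = 48.75 → 49.
hood: 19.5 × 6.5 = 126.75 → 127.

sleeve 94; right front 88; pocket 49; hood 127.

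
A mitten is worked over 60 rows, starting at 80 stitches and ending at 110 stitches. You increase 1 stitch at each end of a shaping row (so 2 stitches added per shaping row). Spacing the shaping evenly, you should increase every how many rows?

Stitches to add: |110 − 80| = 30.
Shaping rows needed: 30 / 2 = 15.
60 rows / 15 = every 4 rows.

Increase every 4th row.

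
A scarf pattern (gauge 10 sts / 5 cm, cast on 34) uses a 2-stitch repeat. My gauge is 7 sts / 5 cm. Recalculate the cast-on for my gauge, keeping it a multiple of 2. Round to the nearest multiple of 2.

Cast on 24 stitches.

34 × 7 / 10 = 23.80.
Nearest multiple of 2: 24.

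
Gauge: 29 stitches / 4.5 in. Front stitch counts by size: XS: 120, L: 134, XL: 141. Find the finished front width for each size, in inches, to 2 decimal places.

29/4.5 = 6.444 sts per in.
XS: 120 / 6.444 = 18.621 → 18.62 in.
L: 134 / 6.444 = 20.793 → 20.79 in.
XL: 141 / 6.444 = 21.879 → 21.88 in.

XS 18.62 inches; L 20.79 inches; XL 21.88 inches.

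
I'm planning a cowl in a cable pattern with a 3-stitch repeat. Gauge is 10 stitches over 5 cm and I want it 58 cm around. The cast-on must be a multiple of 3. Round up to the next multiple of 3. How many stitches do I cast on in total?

117 stitches.

10 / 5 = 2 sts per cm.
58 × 2 = 116.00 sts.
Next multiple of 3: 117.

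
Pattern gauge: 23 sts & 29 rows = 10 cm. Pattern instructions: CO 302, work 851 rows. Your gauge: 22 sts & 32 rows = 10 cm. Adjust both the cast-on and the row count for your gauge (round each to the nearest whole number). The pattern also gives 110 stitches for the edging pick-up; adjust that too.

Cast on 289 stitches; work 939 rows; edging pick-up 105 stitches.

Stitches: 302 × 22/23 = 288.87 → 289.
Rows: 851 × 32/29 = 939.03 → 939.
edging pick-up: 110 × 22/23 = 105.22 → 105.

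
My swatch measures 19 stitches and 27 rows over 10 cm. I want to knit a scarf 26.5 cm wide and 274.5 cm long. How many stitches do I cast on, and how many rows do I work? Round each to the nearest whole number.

Cast on 50 stitches and work 741 rows.

Stitch gauge = 19/10 = 1.9 sts/cm; 26.5 × 1.9 = 50.35 → 50 sts.
Row gauge = 27/10 = 2.7 rows/cm; 274.5 × 2.7 = 741.15 → 741 rows.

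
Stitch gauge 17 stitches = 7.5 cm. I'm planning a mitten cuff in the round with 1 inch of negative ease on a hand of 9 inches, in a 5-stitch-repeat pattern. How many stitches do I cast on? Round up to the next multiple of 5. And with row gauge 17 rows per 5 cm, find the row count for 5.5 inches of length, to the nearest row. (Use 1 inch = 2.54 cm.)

Cast on 50 stitches; work 47 rows.

Finished = 9 − 1 = 8 inches.
8 inches × 2.54 = 20.32 cm.
17/7.5 = 2.267 sts per cm; 20.32 × 2.267 = 46.06 sts.
Next multiple of 5 → 50.
5.5 inches = 13.97 cm; × 3.4 = 47.50 → 47 rows.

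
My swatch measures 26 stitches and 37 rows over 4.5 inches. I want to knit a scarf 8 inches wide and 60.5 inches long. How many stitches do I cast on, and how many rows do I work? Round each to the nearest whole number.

Stitch gauge = 26/4.5 = 5.778 sts/in; 8 × 5.778 = 46.22 → 46 sts.
Row gauge = 37/4.5 = 8.222 rows/in; 60.5 × 8.222 = 497.44 → 497 rows.

Cast on 46 stitches and work 497 rows.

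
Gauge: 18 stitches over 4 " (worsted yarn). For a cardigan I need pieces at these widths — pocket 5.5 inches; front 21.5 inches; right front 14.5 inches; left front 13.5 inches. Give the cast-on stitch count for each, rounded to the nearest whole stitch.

Rate = 18/4 = 4.5 sts per in.
pocket: 5.5 × 4.5 = 24.75 → 25.
front: 21.5 × 4.5 = 96.75 → 97.
right front: 14.5 × 4.5 = 65.25 → 65.
left front: 13.5 × 4.5 = 60.75 → 61.

pocket 25; front 97; right front 65; left front 61.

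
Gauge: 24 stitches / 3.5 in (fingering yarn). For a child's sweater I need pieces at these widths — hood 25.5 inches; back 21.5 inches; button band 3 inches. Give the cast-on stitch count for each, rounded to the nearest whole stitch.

hood 175; back 147; button band 21.

Rate = 24/3.5 = 6.857 sts per in.
hood: 25.5 × 6.857 = 174.86 → 175.
back: 21.5 × 6.857 = 147.43 → 147.
button band: 3 × 6.857 = 20.57 → 21.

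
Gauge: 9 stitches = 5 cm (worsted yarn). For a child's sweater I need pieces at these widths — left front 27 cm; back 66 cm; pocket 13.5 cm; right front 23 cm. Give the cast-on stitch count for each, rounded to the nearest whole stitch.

Rate = 9/5 = 1.8 sts per cm.
left front: 27 × 1.8 = 48.60 → 49.
back: 66 × 1.8 = 118.80 → 119.
pocket: 13.5 × 1.8 = 24.30 → 24.
right front: 23 × 1.8 = 41.40 → 41.

left front 49; back 119; pocket 24; right front 41.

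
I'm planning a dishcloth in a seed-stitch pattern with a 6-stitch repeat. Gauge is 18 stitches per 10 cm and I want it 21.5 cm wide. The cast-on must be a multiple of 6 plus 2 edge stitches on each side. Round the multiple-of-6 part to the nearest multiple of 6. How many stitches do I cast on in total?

Cast on 40 stitches.

18 / 10 = 1.8 sts per cm.
21.5 × 1.8 = 38.70 sts.
Less 4 edge sts → 34.70 for the repeat.
Nearest multiple of 6: 36.
Add back 4 edge sts → 40.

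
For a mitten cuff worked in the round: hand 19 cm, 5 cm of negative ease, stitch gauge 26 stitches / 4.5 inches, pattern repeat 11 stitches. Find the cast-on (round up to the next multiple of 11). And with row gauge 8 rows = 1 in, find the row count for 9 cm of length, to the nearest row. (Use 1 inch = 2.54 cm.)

Cast on 33 stitches; work 28 rows.

Finished = 19 − 5 = 14 cm.
14 cm × 1/2.54 = 5.51 inches.
26/4.5 = 5.778 sts per in; 5.51 × 5.778 = 31.85 sts.
Next multiple of 11 → 33.
9 cm = 3.54 inches; × 8 = 28.35 → 28 rows.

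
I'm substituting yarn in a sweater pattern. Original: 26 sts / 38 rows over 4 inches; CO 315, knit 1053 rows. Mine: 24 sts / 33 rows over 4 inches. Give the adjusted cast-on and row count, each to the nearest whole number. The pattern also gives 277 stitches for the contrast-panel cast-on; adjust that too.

Stitches: 315 × 24/26 = 290.77 → 291.
Rows: 1053 × 33/38 = 914.45 → 914.
contrast-panel cast-on: 277 × 24/26 = 255.69 → 256.

Cast on 291 stitches; work 914 rows; contrast-panel cast-on 256 stitches.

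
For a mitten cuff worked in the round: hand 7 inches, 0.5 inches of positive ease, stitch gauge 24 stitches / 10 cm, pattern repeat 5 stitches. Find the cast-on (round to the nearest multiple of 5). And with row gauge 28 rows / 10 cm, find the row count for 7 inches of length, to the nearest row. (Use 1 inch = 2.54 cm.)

Cast on 45 stitches; work 50 rows.

Finished = 7 + 0.5 = 7.5 inches.
7.5 inches × 2.54 = 19.05 cm.
24/10 = 2.4 sts per cm; 19.05 × 2.4 = 45.72 sts.
Nearest multiple of 5 → 45.
7 inches = 17.78 cm; × 2.8 = 49.78 → 50 rows.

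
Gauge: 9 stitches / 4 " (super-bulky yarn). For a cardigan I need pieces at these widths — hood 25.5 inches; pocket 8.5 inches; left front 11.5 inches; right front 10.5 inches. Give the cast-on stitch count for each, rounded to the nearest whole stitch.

hood 57; pocket 19; left front 26; right front 24.

Rate = 9/4 = 2.25 sts per in.
hood: 25.5 × 2.25 = 57.38 → 57.
pocket: 8.5 × 2.25 = 19.12 → 19.
left front: 11.5 × 2.25 = 25.88 → 26.
right front: 10.5 × 2.25 = 23.62 → 24.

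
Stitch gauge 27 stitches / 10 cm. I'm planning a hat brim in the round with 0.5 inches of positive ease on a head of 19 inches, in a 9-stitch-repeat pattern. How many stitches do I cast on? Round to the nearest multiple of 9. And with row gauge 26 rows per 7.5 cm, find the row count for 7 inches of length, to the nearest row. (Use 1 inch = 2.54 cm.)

Finished = 19 + 0.5 = 19.5 inches.
19.5 inches × 2.54 = 49.53 cm.
27/10 = 2.7 sts per cm; 49.53 × 2.7 = 133.73 sts.
Nearest multiple of 9 → 135.
7 inches = 17.78 cm; × 3.467 = 61.64 → 62 rows.

Cast on 135 stitches; work 62 rows.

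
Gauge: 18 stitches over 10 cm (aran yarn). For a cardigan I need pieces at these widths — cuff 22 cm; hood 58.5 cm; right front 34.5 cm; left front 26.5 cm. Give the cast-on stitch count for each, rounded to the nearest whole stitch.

Rate = 18/10 = 1.8 sts per cm.
cuff: 22 × 1.8 = 39.60 → 40.
hood: 58.5 × 1.8 = 105.30 → 105.
right front: 34.5 × 1.8 = 62.10 → 62.
left front: 26.5 × 1.8 = 47.70 → 48.

cuff 40; hood 105; right front 62; left front 48.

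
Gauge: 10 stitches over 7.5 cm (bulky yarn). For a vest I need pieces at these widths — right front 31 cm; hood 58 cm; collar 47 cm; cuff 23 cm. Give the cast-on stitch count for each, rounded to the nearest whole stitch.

right front 41; hood 77; collar 63; cuff 31.

Rate = 10/7.5 = 1.333 sts per cm.
right front: 31 × 1.333 = 41.33 → 41.
hood: 58 × 1.333 = 77.33 → 77.
collar: 47 × 1.333 = 62.67 → 63.
cuff: 23 × 1.333 = 30.67 → 31.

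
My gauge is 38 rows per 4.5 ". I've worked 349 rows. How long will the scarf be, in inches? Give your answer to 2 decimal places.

41.33 inches.

38 rows / 4.5 inch = 8.444 rows per inch.
349 / 8.444 = 41.329 inches.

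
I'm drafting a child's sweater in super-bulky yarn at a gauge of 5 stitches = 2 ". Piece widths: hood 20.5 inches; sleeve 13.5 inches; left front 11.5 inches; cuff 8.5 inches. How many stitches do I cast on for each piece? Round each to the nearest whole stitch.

hood 51; sleeve 34; left front 29; cuff 21.

Rate = 5/2 = 2.5 sts per in.
hood: 20.5 × 2.5 = 51.25 → 51.
sleeve: 13.5 × 2.5 = 33.75 → 34.
left front: 11.5 × 2.5 = 28.75 → 29.
cuff: 8.5 × 2.5 = 21.25 → 21.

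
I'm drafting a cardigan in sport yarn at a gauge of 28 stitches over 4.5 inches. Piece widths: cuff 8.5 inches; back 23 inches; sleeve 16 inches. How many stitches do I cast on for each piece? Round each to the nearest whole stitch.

Rate = 28/4.5 = 6.222 sts per in.
cuff: 8.5 × 6.222 = 52.89 → 53.
back: 23 × 6.222 = 143.11 → 143.
sleeve: 16 × 6.222 = 99.56 → 100.

cuff 53; back 143; sleeve 100.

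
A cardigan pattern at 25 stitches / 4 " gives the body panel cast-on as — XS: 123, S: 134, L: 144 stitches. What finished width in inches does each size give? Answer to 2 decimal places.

25/4 = 6.25 sts per in.
XS: 123 / 6.25 = 19.680 → 19.68 in.
S: 134 / 6.25 = 21.440 → 21.44 in.
L: 144 / 6.25 = 23.040 → 23.04 in.

XS 19.68 inches; S 21.44 inches; L 23.04 inches.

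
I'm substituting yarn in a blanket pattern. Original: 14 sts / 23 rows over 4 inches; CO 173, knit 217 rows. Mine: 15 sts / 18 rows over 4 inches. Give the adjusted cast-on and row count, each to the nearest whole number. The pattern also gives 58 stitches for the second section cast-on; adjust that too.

Cast on 185 stitches; work 170 rows; second section cast-on 62 stitches.

Stitches: 173 × 15/14 = 185.36 → 185.
Rows: 217 × 18/23 = 169.83 → 170.
second section cast-on: 58 × 15/14 = 62.14 → 62.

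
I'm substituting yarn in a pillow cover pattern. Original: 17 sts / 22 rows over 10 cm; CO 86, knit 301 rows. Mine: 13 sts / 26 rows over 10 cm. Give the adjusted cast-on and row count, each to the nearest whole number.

Stitches: 86 × 13/17 = 65.76 → 66.
Rows: 301 × 26/22 = 355.73 → 356.

Cast on 66 stitches; work 356 rows.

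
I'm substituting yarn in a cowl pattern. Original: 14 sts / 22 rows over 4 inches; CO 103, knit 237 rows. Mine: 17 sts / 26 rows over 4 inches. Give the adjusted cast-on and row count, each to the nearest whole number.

Cast on 125 stitches; work 280 rows.

Stitches: 103 × 17/14 = 125.07 → 125.
Rows: 237 × 26/22 = 280.09 → 280.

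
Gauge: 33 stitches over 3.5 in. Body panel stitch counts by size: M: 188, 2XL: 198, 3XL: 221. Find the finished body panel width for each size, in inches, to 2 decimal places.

33/3.5 = 9.429 sts per in.
M: 188 / 9.429 = 19.939 → 19.94 in.
2XL: 198 / 9.429 = 21.000 → 21.00 in.
3XL: 221 / 9.429 = 23.439 → 23.44 in.

M 19.94 inches; 2XL 21.00 inches; 3XL 23.44 inches.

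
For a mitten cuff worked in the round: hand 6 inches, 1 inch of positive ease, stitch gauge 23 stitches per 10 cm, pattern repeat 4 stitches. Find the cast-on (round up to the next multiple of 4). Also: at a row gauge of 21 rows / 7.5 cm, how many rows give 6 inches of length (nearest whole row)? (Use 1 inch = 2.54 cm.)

Cast on 44 stitches; work 43 rows.

Finished = 6 + 1 = 7 inches.
7 inches × 2.54 = 17.78 cm.
23/10 = 2.3 sts per cm; 17.78 × 2.3 = 40.89 sts.
Next multiple of 4 → 44.
6 inches = 15.24 cm; × 2.8 = 42.67 → 43 rows.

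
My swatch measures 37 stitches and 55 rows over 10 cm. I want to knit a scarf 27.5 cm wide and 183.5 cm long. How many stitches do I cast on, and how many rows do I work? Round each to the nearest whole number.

Stitch gauge = 37/10 = 3.7 sts/cm; 27.5 × 3.7 = 101.75 → 102 sts.
Row gauge = 55/10 = 5.5 rows/cm; 183.5 × 5.5 = 1009.25 → 1009 rows.

Cast on 102 stitches and work 1009 rows.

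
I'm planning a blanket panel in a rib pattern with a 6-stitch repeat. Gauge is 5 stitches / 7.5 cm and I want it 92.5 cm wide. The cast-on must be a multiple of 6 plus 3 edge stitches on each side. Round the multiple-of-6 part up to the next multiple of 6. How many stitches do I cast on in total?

5 / 7.5 = 0.667 sts per cm.
92.5 × 0.667 = 61.67 sts.
Less 6 edge sts → 55.67 for the repeat.
Next multiple of 6: 60.
Add back 6 edge sts → 66.

Cast on 66 stitches.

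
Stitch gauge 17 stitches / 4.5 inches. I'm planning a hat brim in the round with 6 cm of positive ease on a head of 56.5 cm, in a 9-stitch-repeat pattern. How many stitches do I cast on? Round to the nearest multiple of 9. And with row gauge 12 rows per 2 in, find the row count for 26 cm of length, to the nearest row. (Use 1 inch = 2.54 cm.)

Finished = 56.5 + 6 = 62.5 cm.
62.5 cm × 1/2.54 = 24.61 inches.
17/4.5 = 3.778 sts per in; 24.61 × 3.778 = 92.96 sts.
Nearest multiple of 9 → 90.
26 cm = 10.24 inches; × 6 = 61.42 → 61 rows.

Cast on 90 stitches; work 61 rows.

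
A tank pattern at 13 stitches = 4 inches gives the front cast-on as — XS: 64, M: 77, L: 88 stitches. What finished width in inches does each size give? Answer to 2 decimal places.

XS 19.69 inches; M 23.69 inches; L 27.08 inches.

13/4 = 3.25 sts per in.
XS: 64 / 3.25 = 19.692 → 19.69 in.
M: 77 / 3.25 = 23.692 → 23.69 in.
L: 88 / 3.25 = 27.077 → 27.08 in.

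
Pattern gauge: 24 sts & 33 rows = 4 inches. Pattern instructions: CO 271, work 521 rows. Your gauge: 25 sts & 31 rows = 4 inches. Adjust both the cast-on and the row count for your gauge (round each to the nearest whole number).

Cast on 282 stitches; work 489 rows.

Stitches: 271 × 25/24 = 282.29 → 282.
Rows: 521 × 31/33 = 489.42 → 489.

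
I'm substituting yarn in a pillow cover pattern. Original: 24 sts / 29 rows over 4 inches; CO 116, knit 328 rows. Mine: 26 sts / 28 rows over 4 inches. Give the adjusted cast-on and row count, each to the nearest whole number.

Cast on 126 stitches; work 317 rows.

Stitches: 116 × 26/24 = 125.67 → 126.
Rows: 328 × 28/29 = 316.69 → 317.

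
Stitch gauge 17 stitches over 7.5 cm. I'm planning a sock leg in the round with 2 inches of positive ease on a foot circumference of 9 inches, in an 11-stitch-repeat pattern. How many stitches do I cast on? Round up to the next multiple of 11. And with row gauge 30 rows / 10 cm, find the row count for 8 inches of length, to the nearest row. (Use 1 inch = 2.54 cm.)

Finished = 9 + 2 = 11 inches.
11 inches × 2.54 = 27.94 cm.
17/7.5 = 2.267 sts per cm; 27.94 × 2.267 = 63.33 sts.
Next multiple of 11 → 66.
8 inches = 20.32 cm; × 3 = 60.96 → 61 rows.

Cast on 66 stitches; work 61 rows.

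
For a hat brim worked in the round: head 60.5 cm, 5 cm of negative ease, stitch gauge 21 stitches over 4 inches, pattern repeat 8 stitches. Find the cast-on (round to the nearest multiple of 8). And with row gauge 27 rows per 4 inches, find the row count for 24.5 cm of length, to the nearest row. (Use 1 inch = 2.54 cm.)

Cast on 112 stitches; work 65 rows.

Finished = 60.5 − 5 = 55.5 cm.
55.5 cm × 1/2.54 = 21.85 inches.
21/4 = 5.25 sts per in; 21.85 × 5.25 = 114.71 sts.
Nearest multiple of 8 → 112.
24.5 cm = 9.65 inches; × 6.75 = 65.11 → 65 rows.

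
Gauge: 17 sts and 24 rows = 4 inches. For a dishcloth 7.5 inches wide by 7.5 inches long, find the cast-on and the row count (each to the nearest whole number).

Stitch gauge = 17/4 = 4.25 sts/in; 7.5 × 4.25 = 31.88 → 32 sts.
Row gauge = 24/4 = 6 rows/in; 7.5 × 6 = 45.00 → 45 rows.

Cast on 32 stitches and work 45 rows.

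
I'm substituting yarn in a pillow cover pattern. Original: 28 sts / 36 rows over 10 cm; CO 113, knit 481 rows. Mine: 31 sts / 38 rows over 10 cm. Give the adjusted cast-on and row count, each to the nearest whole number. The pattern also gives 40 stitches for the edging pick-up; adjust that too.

Stitches: 113 × 31/28 = 125.11 → 125.
Rows: 481 × 38/36 = 507.72 → 508.
edging pick-up: 40 × 31/28 = 44.29 → 44.

Cast on 125 stitches; work 508 rows; edging pick-up 44 stitches.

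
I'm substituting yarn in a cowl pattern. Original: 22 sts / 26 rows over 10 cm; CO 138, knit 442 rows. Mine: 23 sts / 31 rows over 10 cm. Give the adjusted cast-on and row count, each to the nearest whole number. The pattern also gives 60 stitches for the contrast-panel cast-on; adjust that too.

Stitches: 138 × 23/22 = 144.27 → 144.
Rows: 442 × 31/26 = 527.00 → 527.
contrast-panel cast-on: 60 × 23/22 = 62.73 → 63.

Cast on 144 stitches; work 527 rows; contrast-panel cast-on 63 stitches.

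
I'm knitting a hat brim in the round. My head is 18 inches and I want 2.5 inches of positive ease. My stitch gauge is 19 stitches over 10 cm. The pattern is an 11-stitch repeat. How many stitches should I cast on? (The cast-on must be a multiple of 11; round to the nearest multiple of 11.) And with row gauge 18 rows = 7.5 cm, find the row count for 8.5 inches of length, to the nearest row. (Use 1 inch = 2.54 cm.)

Finished = 18 + 2.5 = 20.5 inches.
20.5 inches × 2.54 = 52.07 cm.
19/10 = 1.9 sts per cm; 52.07 × 1.9 = 98.93 sts.
Nearest multiple of 11 → 99.
8.5 inches = 21.59 cm; × 2.4 = 51.82 → 52 rows.

Cast on 99 stitches; work 52 rows.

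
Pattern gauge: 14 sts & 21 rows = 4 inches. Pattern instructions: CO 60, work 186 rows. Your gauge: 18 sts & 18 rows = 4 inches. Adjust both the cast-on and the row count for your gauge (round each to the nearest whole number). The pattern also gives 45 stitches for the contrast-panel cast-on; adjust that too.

Stitches: 60 × 18/14 = 77.14 → 77.
Rows: 186 × 18/21 = 159.43 → 159.
contrast-panel cast-on: 45 × 18/14 = 57.86 → 58.

Cast on 77 stitches; work 159 rows; contrast-panel cast-on 58 stitches.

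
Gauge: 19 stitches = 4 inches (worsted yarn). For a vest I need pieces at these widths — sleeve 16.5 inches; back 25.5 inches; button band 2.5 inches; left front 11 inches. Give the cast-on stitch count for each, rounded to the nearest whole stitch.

sleeve 78; back 121; button band 12; left front 52.

Rate = 19/4 = 4.75 sts per in.
sleeve: 16.5 × 4.75 = 78.38 → 78.
back: 25.5 × 4.75 = 121.12 → 121.
button band: 2.5 × 4.75 = 11.88 → 12.
left front: 11 × 4.75 = 52.25 → 52.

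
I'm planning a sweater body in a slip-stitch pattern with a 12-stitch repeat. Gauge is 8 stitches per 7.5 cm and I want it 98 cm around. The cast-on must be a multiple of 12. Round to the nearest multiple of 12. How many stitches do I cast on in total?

108 stitches.

8 / 7.5 = 1.067 sts per cm.
98 × 1.067 = 104.53 sts.
Nearest multiple of 12: 108.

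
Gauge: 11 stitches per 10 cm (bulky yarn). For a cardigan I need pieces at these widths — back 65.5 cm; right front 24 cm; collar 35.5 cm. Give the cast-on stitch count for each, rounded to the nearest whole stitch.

Rate = 11/10 = 1.1 sts per cm.
back: 65.5 × 1.1 = 72.05 → 72.
right front: 24 × 1.1 = 26.40 → 26.
collar: 35.5 × 1.1 = 39.05 → 39.

back 72; right front 26; collar 39.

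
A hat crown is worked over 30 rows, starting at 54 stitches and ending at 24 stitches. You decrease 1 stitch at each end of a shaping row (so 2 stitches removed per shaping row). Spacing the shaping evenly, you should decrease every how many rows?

Stitches to remove: |24 − 54| = 30.
Shaping rows needed: 30 / 2 = 15.
30 rows / 15 = every 2 rows.

Decrease every 2nd row.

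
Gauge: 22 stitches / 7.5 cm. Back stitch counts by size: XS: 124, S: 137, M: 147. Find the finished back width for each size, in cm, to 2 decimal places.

22/7.5 = 2.933 sts per cm.
XS: 124 / 2.933 = 42.273 → 42.27 cm.
S: 137 / 2.933 = 46.705 → 46.70 cm.
M: 147 / 2.933 = 50.114 → 50.11 cm.

XS 42.27 cm; S 46.70 cm; M 50.11 cm.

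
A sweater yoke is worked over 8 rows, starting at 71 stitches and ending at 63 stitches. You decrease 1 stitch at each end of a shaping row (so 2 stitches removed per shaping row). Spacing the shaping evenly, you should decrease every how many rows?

Stitches to remove: |63 − 71| = 8.
Shaping rows needed: 8 / 2 = 4.
8 rows / 4 = every 2 rows.

Decrease every 2nd row.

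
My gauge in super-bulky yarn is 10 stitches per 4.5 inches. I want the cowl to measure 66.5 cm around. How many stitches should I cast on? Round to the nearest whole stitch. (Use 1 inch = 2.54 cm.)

CO 58 sts.

66.5 cm = 26.18 in.
10 stitches / 4.5 in = 2.222 stitches per inch.
26.18 × 2.222 = 58.18 stitches.
Round to nearest → 58.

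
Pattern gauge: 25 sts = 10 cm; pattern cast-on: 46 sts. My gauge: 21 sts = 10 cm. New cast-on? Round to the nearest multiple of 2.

38 stitches.

Scale factor = 21 / 25 = 0.840.
46 × 21 / 25 = 38.64 sts.
→ 38 sts.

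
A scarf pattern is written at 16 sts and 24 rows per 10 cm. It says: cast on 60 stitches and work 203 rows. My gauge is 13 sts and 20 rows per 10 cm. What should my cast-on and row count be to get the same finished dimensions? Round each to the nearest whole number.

Cast on 49 stitches; work 169 rows.

Stitches: 60 × 13/16 = 48.75 → 49.
Rows: 203 × 20/24 = 169.17 → 169.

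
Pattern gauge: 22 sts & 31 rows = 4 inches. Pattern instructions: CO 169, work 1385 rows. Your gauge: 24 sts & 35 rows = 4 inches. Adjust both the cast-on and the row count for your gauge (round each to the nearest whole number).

Cast on 184 stitches; work 1564 rows.

Stitches: 169 × 24/22 = 184.36 → 184.
Rows: 1385 × 35/31 = 1563.71 → 1564.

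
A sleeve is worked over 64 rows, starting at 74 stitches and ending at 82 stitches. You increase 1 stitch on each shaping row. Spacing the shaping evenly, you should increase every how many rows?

Stitches to add: |82 − 74| = 8.
Shaping rows needed: 8 / 1 = 8.
64 rows / 8 = every 8 rows.

Increase every 8th row.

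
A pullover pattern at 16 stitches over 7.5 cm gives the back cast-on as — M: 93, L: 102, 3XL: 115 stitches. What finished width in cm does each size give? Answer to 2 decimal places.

M 43.59 cm; L 47.81 cm; 3XL 53.91 cm.

16/7.5 = 2.133 sts per cm.
M: 93 / 2.133 = 43.594 → 43.59 cm.
L: 102 / 2.133 = 47.812 → 47.81 cm.
3XL: 115 / 2.133 = 53.906 → 53.91 cm.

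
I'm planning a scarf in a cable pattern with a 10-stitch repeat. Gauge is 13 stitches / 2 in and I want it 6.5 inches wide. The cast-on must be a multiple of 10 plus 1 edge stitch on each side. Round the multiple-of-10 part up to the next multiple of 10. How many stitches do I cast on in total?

13 / 2 = 6.5 sts per inch.
6.5 × 6.5 = 42.25 sts.
Less 2 edge sts → 40.25 for the repeat.
Next multiple of 10: 50.
Add back 2 edge sts → 52.

52 stitches.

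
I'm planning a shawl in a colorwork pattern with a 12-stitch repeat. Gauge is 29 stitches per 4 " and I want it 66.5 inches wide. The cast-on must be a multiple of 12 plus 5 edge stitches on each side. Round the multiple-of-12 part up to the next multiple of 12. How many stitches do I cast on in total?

29 / 4 = 7.25 sts per inch.
66.5 × 7.25 = 482.12 sts.
Less 10 edge sts → 472.12 for the repeat.
Next multiple of 12: 480.
Add back 10 edge sts → 490.

Cast on 490 stitches.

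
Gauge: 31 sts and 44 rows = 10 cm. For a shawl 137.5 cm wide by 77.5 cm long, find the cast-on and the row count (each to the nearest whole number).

Cast on 426 stitches and work 341 rows.

Stitch gauge = 31/10 = 3.1 sts/cm; 137.5 × 3.1 = 426.25 → 426 sts.
Row gauge = 44/10 = 4.4 rows/cm; 77.5 × 4.4 = 341.00 → 341 rows.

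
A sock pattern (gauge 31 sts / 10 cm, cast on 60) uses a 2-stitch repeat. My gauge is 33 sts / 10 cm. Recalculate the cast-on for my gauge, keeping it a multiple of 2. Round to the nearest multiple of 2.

60 × 33 / 31 = 63.87.
Nearest multiple of 2: 64.

64 stitches.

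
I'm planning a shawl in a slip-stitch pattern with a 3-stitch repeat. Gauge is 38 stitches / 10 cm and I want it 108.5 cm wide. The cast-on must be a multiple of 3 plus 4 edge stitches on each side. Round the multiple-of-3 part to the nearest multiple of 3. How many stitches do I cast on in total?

38 / 10 = 3.8 sts per cm.
108.5 × 3.8 = 412.30 sts.
Less 8 edge sts → 404.30 for the repeat.
Nearest multiple of 3: 405.
Add back 8 edge sts → 413.

413 stitches.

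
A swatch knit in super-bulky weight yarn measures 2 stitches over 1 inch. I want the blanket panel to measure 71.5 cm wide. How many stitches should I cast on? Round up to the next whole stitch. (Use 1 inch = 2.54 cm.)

CO 57 sts.

71.5 cm = 28.15 in.
2 stitches / 1 in = 2 stitches per inch.
28.15 × 2 = 56.30 stitches.
Round up → 57.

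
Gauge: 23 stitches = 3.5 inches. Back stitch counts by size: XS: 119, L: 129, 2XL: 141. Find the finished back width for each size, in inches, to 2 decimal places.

XS 18.11 inches; L 19.63 inches; 2XL 21.46 inches.

23/3.5 = 6.571 sts per in.
XS: 119 / 6.571 = 18.109 → 18.11 in.
L: 129 / 6.571 = 19.630 → 19.63 in.
2XL: 141 / 6.571 = 21.457 → 21.46 in.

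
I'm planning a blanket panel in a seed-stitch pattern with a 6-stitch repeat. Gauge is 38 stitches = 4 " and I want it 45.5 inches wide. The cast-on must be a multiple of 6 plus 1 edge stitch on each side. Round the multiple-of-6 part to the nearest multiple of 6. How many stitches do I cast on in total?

434 stitches.

38 / 4 = 9.5 sts per inch.
45.5 × 9.5 = 432.25 sts.
Less 2 edge sts → 430.25 for the repeat.
Nearest multiple of 6: 432.
Add back 2 edge sts → 434.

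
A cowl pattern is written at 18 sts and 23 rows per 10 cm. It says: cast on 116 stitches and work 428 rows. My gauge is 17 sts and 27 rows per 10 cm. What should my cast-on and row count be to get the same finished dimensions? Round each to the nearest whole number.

Stitches: 116 × 17/18 = 109.56 → 110.
Rows: 428 × 27/23 = 502.43 → 502.

Cast on 110 stitches; work 502 rows.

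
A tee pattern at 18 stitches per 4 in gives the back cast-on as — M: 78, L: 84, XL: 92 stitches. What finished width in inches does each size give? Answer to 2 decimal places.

M 17.33 inches; L 18.67 inches; XL 20.44 inches.

18/4 = 4.5 sts per in.
M: 78 / 4.5 = 17.333 → 17.33 in.
L: 84 / 4.5 = 18.667 → 18.67 in.
XL: 92 / 4.5 = 20.444 → 20.44 in.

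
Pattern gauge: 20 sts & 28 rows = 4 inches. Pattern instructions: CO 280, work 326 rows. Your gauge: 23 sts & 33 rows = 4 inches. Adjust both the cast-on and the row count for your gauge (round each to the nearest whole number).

Cast on 322 stitches; work 384 rows.

Stitches: 280 × 23/20 = 322.00 → 322.
Rows: 326 × 33/28 = 384.21 → 384.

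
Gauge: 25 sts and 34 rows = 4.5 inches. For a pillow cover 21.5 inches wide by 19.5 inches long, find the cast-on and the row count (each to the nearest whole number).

Cast on 119 stitches and work 147 rows.

Stitch gauge = 25/4.5 = 5.556 sts/in; 21.5 × 5.556 = 119.44 → 119 sts.
Row gauge = 34/4.5 = 7.556 rows/in; 19.5 × 7.556 = 147.33 → 147 rows.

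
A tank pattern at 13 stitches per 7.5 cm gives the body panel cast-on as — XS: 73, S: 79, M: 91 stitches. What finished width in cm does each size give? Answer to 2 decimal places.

XS 42.12 cm; S 45.58 cm; M 52.50 cm.

13/7.5 = 1.733 sts per cm.
XS: 73 / 1.733 = 42.115 → 42.12 cm.
S: 79 / 1.733 = 45.577 → 45.58 cm.
M: 91 / 1.733 = 52.500 → 52.50 cm.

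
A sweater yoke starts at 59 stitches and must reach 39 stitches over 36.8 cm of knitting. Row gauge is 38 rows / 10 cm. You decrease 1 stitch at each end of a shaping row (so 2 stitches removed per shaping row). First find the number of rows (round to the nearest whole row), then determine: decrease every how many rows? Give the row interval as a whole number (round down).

Rows = 36.8 × 3.8 = 139.8 → 140 rows.
Stitches to remove: 20 → 10 shaping rows (at 2 st each).
140 / 10 = 14.00 → every 14 rows.

Decrease every 14th row.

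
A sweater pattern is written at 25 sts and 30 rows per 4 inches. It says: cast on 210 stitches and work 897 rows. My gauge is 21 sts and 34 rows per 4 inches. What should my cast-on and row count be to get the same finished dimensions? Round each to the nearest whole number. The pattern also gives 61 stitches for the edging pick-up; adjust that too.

Cast on 176 stitches; work 1017 rows; edging pick-up 51 stitches.

Stitches: 210 × 21/25 = 176.40 → 176.
Rows: 897 × 34/30 = 1016.60 → 1017.
edging pick-up: 61 × 21/25 = 51.24 → 51.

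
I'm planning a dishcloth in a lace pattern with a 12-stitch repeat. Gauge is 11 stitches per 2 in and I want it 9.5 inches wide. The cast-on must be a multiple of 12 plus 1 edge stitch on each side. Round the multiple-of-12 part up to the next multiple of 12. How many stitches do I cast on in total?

11 / 2 = 5.5 sts per inch.
9.5 × 5.5 = 52.25 sts.
Less 2 edge sts → 50.25 for the repeat.
Next multiple of 12: 60.
Add back 2 edge sts → 62.

62 stitches.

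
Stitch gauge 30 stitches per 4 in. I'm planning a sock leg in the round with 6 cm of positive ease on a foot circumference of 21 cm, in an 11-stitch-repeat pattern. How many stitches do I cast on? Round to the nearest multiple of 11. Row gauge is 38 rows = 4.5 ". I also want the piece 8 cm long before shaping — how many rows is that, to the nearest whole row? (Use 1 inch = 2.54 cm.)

Finished = 21 + 6 = 27 cm.
27 cm × 1/2.54 = 10.63 inches.
30/4 = 7.5 sts per in; 10.63 × 7.5 = 79.72 sts.
Nearest multiple of 11 → 77.
8 cm = 3.15 inches; × 8.444 = 26.60 → 27 rows.

Cast on 77 stitches; work 27 rows.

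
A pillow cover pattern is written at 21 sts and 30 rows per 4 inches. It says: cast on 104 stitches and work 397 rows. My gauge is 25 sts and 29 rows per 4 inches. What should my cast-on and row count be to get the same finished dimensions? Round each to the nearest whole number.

Stitches: 104 × 25/21 = 123.81 → 124.
Rows: 397 × 29/30 = 383.77 → 384.

Cast on 124 stitches; work 384 rows.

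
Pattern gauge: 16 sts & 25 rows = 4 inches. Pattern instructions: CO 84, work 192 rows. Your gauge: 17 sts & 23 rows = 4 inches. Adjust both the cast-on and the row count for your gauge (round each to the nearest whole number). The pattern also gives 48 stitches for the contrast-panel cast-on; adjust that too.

Cast on 89 stitches; work 177 rows; contrast-panel cast-on 51 stitches.

Stitches: 84 × 17/16 = 89.25 → 89.
Rows: 192 × 23/25 = 176.64 → 177.
contrast-panel cast-on: 48 × 17/16 = 51.00 → 51.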